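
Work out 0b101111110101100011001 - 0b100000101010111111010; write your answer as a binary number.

Subtract column by column in base 2:
  1-0 → 1
  0-1 → 1 (borrow)
  0-0-1 → 1 (borrow)
  1-1-1 → 1 (borrow)
  1-1-1 → 1 (borrow)
  0-1-1 → 0 (borrow)
  0-1-1 → 0 (borrow)
  0-1-1 → 0 (borrow)
  1-1-1 → 1 (borrow)
  1-0-1 → 0
  0-1 → 1 (borrow)
  1-0-1 → 0
  0-1 → 1 (borrow)
  1-0-1 → 0
  1-1 → 0
  1-0 → 1
  1-0 → 1
  1-0 → 1
  1-0 → 1
  0-0 → 0
  1-1 → 0

0b1111001010100011111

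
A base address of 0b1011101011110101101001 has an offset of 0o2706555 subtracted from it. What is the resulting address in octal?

0b1011101011110101101001 = 0o13536551 in octal.
Subtract column by column in base 8:
  1-5 → 4 (borrow)
  5-5-1 → 7 (borrow)
  5-5-1 → 7 (borrow)
  6-6-1 → 7 (borrow)
  3-0-1 → 2
  5-7 → 6 (borrow)
  3-2-1 → 0
  1-0 → 1

0o10627774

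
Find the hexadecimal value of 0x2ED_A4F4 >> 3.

0x5DB49E

3 bits is not a whole number of base-16 digits; in binary: 10111011011010010011110100 >> 3 = 10111011011010010011110.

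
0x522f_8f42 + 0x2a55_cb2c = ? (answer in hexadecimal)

0x7c855a6e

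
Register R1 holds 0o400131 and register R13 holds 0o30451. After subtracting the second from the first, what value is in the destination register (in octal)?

0o347460

Subtract column by column in base 8:
  1-1 → 0
  3-5 → 6 (borrow)
  1-4-1 → 4 (borrow)
  0-0-1 → 7 (borrow)
  0-3-1 → 4 (borrow)
  4-0-1 → 3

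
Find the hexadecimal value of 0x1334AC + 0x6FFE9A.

Add column by column in base 16, right to left:
  C+A = 6 carry 1
  A+9+1 = 4 carry 1
  4+E+1 = 3 carry 1
  3+F+1 = 3 carry 1
  3+F+1 = 3 carry 1
  1+6+1 = 8

0x833346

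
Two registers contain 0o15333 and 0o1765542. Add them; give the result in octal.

Add column by column in base 8, right to left:
  3+2 = 5
  3+4 = 7
  3+5 = 0 carry 1
  5+5+1 = 3 carry 1
  1+6+1 = 0 carry 1
  0+7+1 = 0 carry 1
  0+1+1 = 2

0o2003075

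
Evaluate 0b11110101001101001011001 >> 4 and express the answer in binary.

0b1111010100110100101

Right shift by 4: drop the 4 least-significant bits.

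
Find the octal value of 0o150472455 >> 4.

0o6423522

4 bits is not a whole number of base-8 digits; in binary: 1101000100111010100101101 >> 4 = 110100010011101010010.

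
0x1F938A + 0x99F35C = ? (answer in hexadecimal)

Add column by column in base 16, right to left:
  A+C = 6 carry 1
  8+5+1 = E
  3+3 = 6
  9+F = 8 carry 1
  F+9+1 = 9 carry 1
  1+9+1 = B

0xB986E6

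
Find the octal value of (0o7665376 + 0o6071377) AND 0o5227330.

0o5206330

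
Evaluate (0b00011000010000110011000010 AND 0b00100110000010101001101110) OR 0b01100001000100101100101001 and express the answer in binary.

0b1100001000100101101101011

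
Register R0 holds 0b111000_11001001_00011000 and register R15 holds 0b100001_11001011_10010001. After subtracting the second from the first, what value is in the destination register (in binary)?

0b101101111110110000111

Subtract column by column in base 2:
  0-1 → 1 (borrow)
  0-0-1 → 1 (borrow)
  0-0-1 → 1 (borrow)
  1-0-1 → 0
  1-1 → 0
  0-0 → 0
  0-0 → 0
  0-1 → 1 (borrow)
  1-1-1 → 1 (borrow)
  0-1-1 → 0 (borrow)
  0-0-1 → 1 (borrow)
  1-1-1 → 1 (borrow)
  0-0-1 → 1 (borrow)
  0-0-1 → 1 (borrow)
  1-1-1 → 1 (borrow)
  1-1-1 → 1 (borrow)
  0-1-1 → 0 (borrow)
  0-0-1 → 1 (borrow)
  0-0-1 → 1 (borrow)
  1-0-1 → 0
  1-0 → 1
  1-1 → 0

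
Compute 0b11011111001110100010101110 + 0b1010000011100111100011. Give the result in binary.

Add column by column in base 2, right to left:
  0+1 = 1
  1+1 = 0 carry 1
  1+0+1 = 0 carry 1
  1+0+1 = 0 carry 1
  0+0+1 = 1
  1+1 = 0 carry 1
  0+1+1 = 0 carry 1
  1+1+1 = 1 carry 1
  0+1+1 = 0 carry 1
  0+0+1 = 1
  0+0 = 0
  1+1 = 0 carry 1
  0+1+1 = 0 carry 1
  1+1+1 = 1 carry 1
  1+0+1 = 0 carry 1
  1+0+1 = 0 carry 1
  0+0+1 = 1
  0+0 = 0
  1+0 = 1
  1+1 = 0 carry 1
  1+0+1 = 0 carry 1
  1+1+1 = 1 carry 1
  1+0+1 = 0 carry 1
  0+0+1 = 1
  1+0 = 1
  1+0 = 1

0b11101001010010001010010001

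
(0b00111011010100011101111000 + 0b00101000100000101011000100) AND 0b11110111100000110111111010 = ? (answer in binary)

0b1100011100000000000111000

Add column by column in base 2, right to left:
  0+0 = 0
  0+0 = 0
  0+1 = 1
  1+0 = 1
  1+0 = 1
  1+0 = 1
  1+1 = 0 carry 1
  0+1+1 = 0 carry 1
  1+0+1 = 0 carry 1
  1+1+1 = 1 carry 1
  1+0+1 = 0 carry 1
  0+1+1 = 0 carry 1
  0+0+1 = 1
  0+0 = 0
  1+0 = 1
  0+0 = 0
  1+0 = 1
  0+1 = 1
  1+0 = 1
  1+0 = 1
  0+0 = 0
  1+1 = 0 carry 1
  1+0+1 = 0 carry 1
  1+1+1 = 1 carry 1
  final carry 1
Sum = 0b1100011110101001000111100; now AND with 0b11110111100000110111111010:
  01100011110101001000111100
& 11110111100000110111111010
= 01100011100000000000111000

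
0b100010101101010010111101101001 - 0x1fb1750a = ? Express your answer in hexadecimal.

0x303ba5f

0b100010101101010010111101101001 = 0x22b52f69 in hexadecimal.
Subtract column by column in base 16:
  9-a → f (borrow)
  6-0-1 → 5
  f-5 → a
  2-7 → b (borrow)
  5-1-1 → 3
  b-b → 0
  2-f → 3 (borrow)
  2-1-1 → 0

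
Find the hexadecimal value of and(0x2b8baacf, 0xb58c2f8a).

AND each hex digit independently (no carries):
  2&b=2, b&5=1, 8&8=8, b&c=8, a&2=2, a&f=a, c&8=8, f&a=a

0x21882a8a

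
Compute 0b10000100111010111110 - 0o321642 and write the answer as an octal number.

0b10000100111010111110 = 0o2047276 in octal.
Subtract column by column in base 8:
  6-2 → 4
  7-4 → 3
  2-6 → 4 (borrow)
  7-1-1 → 5
  4-2 → 2
  0-3 → 5 (borrow)
  2-0-1 → 1

0o1525434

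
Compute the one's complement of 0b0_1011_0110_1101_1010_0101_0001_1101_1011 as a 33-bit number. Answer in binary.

0b101001001001001011010111000100100

Invert each bit: 010110110110110100101000111011011 → 101001001001001011010111000100100.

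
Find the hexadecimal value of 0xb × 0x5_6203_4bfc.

Multiply each base-16 digit by 11, carrying:
  c×11 = 132 → write 4 carry 8
  f×11+8 = 173 → write d carry 10
  b×11+10 = 131 → write 3 carry 8
  4×11+8 = 52 → write 4 carry 3
  3×11+3 = 36 → write 4 carry 2
  0×11+2 = 2 → write 2
  2×11 = 22 → write 6 carry 1
  6×11+1 = 67 → write 3 carry 4
  5×11+4 = 59 → write b carry 3
  remaining carry: 3

0x3b362443d4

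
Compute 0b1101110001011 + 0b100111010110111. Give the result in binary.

Add column by column in base 2, right to left:
  1+1 = 0 carry 1
  1+1+1 = 1 carry 1
  0+1+1 = 0 carry 1
  1+0+1 = 0 carry 1
  0+1+1 = 0 carry 1
  0+1+1 = 0 carry 1
  0+0+1 = 1
  1+1 = 0 carry 1
  1+0+1 = 0 carry 1
  1+1+1 = 1 carry 1
  0+1+1 = 0 carry 1
  1+1+1 = 1 carry 1
  1+0+1 = 0 carry 1
  0+0+1 = 1
  0+1 = 1

0b110101001000010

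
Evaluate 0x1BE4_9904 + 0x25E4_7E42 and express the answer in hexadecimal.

Add column by column in base 16, right to left:
  4+2 = 6
  0+4 = 4
  9+E = 7 carry 1
  9+7+1 = 1 carry 1
  4+4+1 = 9
  E+E = C carry 1
  B+5+1 = 1 carry 1
  1+2+1 = 4

0x41C91746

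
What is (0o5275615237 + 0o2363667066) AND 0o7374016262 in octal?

Add column by column in base 8, right to left:
  7+6 = 5 carry 1
  3+6+1 = 2 carry 1
  2+0+1 = 3
  5+7 = 4 carry 1
  1+6+1 = 0 carry 1
  6+6+1 = 5 carry 1
  5+3+1 = 1 carry 1
  7+6+1 = 6 carry 1
  2+3+1 = 6
  5+2 = 7
Sum = 0o7661504325; now AND with 0o7374016262:
  7&7=7, 6&3=2, 6&7=6, 1&4=0, 5&0=0, 0&1=0, 4&6=4, 3&2=2, 2&6=2, 5&2=0

0o7260004220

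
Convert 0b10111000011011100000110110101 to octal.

Group the bits in threes: 010 111 000 011 011 100 000 110 110 101 → 2703340665.

0o2703340665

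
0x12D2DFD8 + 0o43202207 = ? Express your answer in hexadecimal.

0x135FE45F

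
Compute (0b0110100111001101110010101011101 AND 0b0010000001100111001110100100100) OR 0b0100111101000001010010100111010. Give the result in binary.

0b0110100111001101110010101011101 AND 0b0010000001100111001110100100100 = 0b0010000001000101000010100000100.
Then OR with 0b0100111101000001010010100111010.

0b110111101000101010010100111110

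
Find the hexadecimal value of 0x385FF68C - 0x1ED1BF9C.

0x198E36F0

Subtract column by column in base 16:
  C-C → 0
  8-9 → F (borrow)
  6-F-1 → 6 (borrow)
  F-B-1 → 3
  F-1 → E
  5-D → 8 (borrow)
  8-E-1 → 9 (borrow)
  3-1-1 → 1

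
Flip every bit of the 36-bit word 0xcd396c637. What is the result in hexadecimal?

0x32c6939c8

Each hex digit d becomes f−d:
  c→3, d→2, 3→c, 9→6, 6→9, c→3, 6→9, 3→c, 7→8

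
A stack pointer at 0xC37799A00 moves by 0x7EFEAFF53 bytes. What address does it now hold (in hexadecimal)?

0x1427649953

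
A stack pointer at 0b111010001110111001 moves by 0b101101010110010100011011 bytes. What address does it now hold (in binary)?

0b101110010000100011010100

Add column by column in base 2, right to left:
  1+1 = 0 carry 1
  0+1+1 = 0 carry 1
  0+0+1 = 1
  1+1 = 0 carry 1
  1+1+1 = 1 carry 1
  1+0+1 = 0 carry 1
  0+0+1 = 1
  1+0 = 1
  1+1 = 0 carry 1
  1+0+1 = 0 carry 1
  0+1+1 = 0 carry 1
  0+0+1 = 1
  0+0 = 0
  1+1 = 0 carry 1
  0+1+1 = 0 carry 1
  1+0+1 = 0 carry 1
  1+1+1 = 1 carry 1
  1+0+1 = 0 carry 1
  0+1+1 = 0 carry 1
  0+0+1 = 1
  0+1 = 1
  0+1 = 1
  0+0 = 0
  0+1 = 1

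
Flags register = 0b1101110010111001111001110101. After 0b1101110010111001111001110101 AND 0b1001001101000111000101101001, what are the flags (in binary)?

AND bit by bit (1 only where both bits are 1):
  1101110010111001111001110101
& 1001001101000111000101101001
= 1001000000000001000001100001

0b1001000000000001000001100001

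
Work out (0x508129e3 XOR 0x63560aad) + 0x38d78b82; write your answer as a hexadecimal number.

0x6caeaed0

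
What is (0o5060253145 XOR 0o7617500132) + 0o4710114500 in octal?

First 0o5060253145 XOR 0o7617500132 = 0o2677753077.
Add column by column in base 8, right to left:
  7+0 = 7
  7+0 = 7
  0+5 = 5
  3+4 = 7
  5+1 = 6
  7+1 = 0 carry 1
  7+0+1 = 0 carry 1
  7+1+1 = 1 carry 1
  6+7+1 = 6 carry 1
  2+4+1 = 7

0o7610067577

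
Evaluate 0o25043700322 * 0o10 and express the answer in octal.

0o250437003220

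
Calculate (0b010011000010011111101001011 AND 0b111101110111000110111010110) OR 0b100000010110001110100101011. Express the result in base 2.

0b010011000010011111101001011 AND 0b111101110111000110111010110 = 0b010001000010000110101000010.
Then OR with 0b100000010110001110100101011.

0b110001010110001110101101011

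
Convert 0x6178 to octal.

0o60570

Expand each hex digit to 4 bits: 6=0110 1=0001 7=0111 8=1000.
Group the bits in threes: 110 000 101 111 000 → 60570.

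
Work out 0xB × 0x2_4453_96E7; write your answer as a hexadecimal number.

Multiply each base-16 digit by 11, carrying:
  7×11 = 77 → write D carry 4
  E×11+4 = 158 → write E carry 9
  6×11+9 = 75 → write B carry 4
  9×11+4 = 103 → write 7 carry 6
  3×11+6 = 39 → write 7 carry 2
  5×11+2 = 57 → write 9 carry 3
  4×11+3 = 47 → write F carry 2
  4×11+2 = 46 → write E carry 2
  2×11+2 = 24 → write 8 carry 1
  remaining carry: 1

0x18EF977BED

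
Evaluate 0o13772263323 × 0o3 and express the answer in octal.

0o43757032171

Multiply each base-8 digit by 3, carrying:
  3×3 = 9 → write 1 carry 1
  2×3+1 = 7 → write 7
  3×3 = 9 → write 1 carry 1
  3×3+1 = 10 → write 2 carry 1
  6×3+1 = 19 → write 3 carry 2
  2×3+2 = 8 → write 0 carry 1
  2×3+1 = 7 → write 7
  7×3 = 21 → write 5 carry 2
  7×3+2 = 23 → write 7 carry 2
  3×3+2 = 11 → write 3 carry 1
  1×3+1 = 4 → write 4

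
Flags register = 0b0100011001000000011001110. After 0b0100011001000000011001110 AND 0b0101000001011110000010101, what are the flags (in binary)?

0b0100000001000000000000100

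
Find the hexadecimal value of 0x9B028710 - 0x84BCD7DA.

Subtract column by column in base 16:
  0-A → 6 (borrow)
  1-D-1 → 3 (borrow)
  7-7-1 → F (borrow)
  8-D-1 → A (borrow)
  2-C-1 → 5 (borrow)
  0-B-1 → 4 (borrow)
  B-4-1 → 6
  9-8 → 1

0x1645AF36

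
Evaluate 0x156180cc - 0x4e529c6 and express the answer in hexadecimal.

0x107c5706

Subtract column by column in base 16:
  c-6 → 6
  c-c → 0
  0-9 → 7 (borrow)
  8-2-1 → 5
  1-5 → c (borrow)
  6-e-1 → 7 (borrow)
  5-4-1 → 0
  1-0 → 1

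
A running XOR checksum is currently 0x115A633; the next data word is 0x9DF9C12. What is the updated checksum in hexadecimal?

0x8CA3A21

XOR each hex digit independently (no carries):
  1^9=8, 1^D=C, 5^F=A, A^9=3, 6^C=A, 3^1=2, 3^2=1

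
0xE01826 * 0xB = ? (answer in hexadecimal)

0x9A109A2

Multiply each base-16 digit by 11, carrying:
  6×11 = 66 → write 2 carry 4
  2×11+4 = 26 → write A carry 1
  8×11+1 = 89 → write 9 carry 5
  1×11+5 = 16 → write 0 carry 1
  0×11+1 = 1 → write 1
  E×11 = 154 → write A carry 9
  remaining carry: 9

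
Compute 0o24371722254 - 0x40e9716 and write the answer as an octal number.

0x40e9716 = 0o403513426 in octal.
Subtract column by column in base 8:
  4-6 → 6 (borrow)
  5-2-1 → 2
  2-4 → 6 (borrow)
  2-3-1 → 6 (borrow)
  2-1-1 → 0
  7-5 → 2
  1-3 → 6 (borrow)
  7-0-1 → 6
  3-4 → 7 (borrow)
  4-0-1 → 3
  2-0 → 2

0o23766206626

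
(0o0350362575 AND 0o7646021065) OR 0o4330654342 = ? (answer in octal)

0o4370674367

0o0350362575 AND 0o7646021065 = 0o0240020065.
Then OR with 0o4330654342.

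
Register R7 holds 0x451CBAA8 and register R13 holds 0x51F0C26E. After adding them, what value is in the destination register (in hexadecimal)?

0x970D7D16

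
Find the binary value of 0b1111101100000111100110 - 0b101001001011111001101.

0b1010100010101000011001

Subtract column by column in base 2:
  0-1 → 1 (borrow)
  1-0-1 → 0
  1-1 → 0
  0-1 → 1 (borrow)
  0-0-1 → 1 (borrow)
  1-0-1 → 0
  1-1 → 0
  1-1 → 0
  1-1 → 0
  0-1 → 1 (borrow)
  0-1-1 → 0 (borrow)
  0-0-1 → 1 (borrow)
  0-1-1 → 0 (borrow)
  0-0-1 → 1 (borrow)
  1-0-1 → 0
  1-1 → 0
  0-0 → 0
  1-0 → 1
  1-1 → 0
  1-0 → 1
  1-1 → 0
  1-0 → 1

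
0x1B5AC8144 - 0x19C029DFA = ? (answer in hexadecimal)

0x19A9E34A

Subtract column by column in base 16:
  4-A → A (borrow)
  4-F-1 → 4 (borrow)
  1-D-1 → 3 (borrow)
  8-9-1 → E (borrow)
  C-2-1 → 9
  A-0 → A
  5-C → 9 (borrow)
  B-9-1 → 1
  1-1 → 0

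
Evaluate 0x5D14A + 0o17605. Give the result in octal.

0x5D14A = 0o1350512 in octal.
Add column by column in base 8, right to left:
  2+5 = 7
  1+0 = 1
  5+6 = 3 carry 1
  0+7+1 = 0 carry 1
  5+1+1 = 7
  3+0 = 3
  1+0 = 1

0o1370317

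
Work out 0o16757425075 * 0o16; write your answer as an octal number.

0o321431447526

Multiply each base-8 digit by 14, carrying:
  5×14 = 70 → write 6 carry 8
  7×14+8 = 106 → write 2 carry 13
  0×14+13 = 13 → write 5 carry 1
  5×14+1 = 71 → write 7 carry 8
  2×14+8 = 36 → write 4 carry 4
  4×14+4 = 60 → write 4 carry 7
  7×14+7 = 105 → write 1 carry 13
  5×14+13 = 83 → write 3 carry 10
  7×14+10 = 108 → write 4 carry 13
  6×14+13 = 97 → write 1 carry 12
  1×14+12 = 26 → write 2 carry 3
  remaining carry: 3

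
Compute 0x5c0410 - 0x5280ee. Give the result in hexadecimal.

0x98322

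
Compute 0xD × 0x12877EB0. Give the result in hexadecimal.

0xF0E16EF0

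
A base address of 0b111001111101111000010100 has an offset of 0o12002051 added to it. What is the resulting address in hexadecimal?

0b111001111101111000010100 = 0xE7DE14 in hexadecimal.
0o12002051 = 0x280429 in hexadecimal.
Add column by column in base 16, right to left:
  4+9 = D
  1+2 = 3
  E+4 = 2 carry 1
  D+0+1 = E
  7+8 = F
  E+2 = 0 carry 1
  final carry 1

0x10FE23D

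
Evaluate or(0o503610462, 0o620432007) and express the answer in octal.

OR each oct digit independently (no carries):
  5|6=7, 0|2=2, 3|0=3, 6|4=6, 1|3=3, 0|2=2, 4|0=4, 6|0=6, 2|7=7

0o723632467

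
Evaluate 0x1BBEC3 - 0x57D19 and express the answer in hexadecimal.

0x1641AA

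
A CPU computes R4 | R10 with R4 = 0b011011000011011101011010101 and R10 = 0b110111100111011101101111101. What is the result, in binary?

0b111111100111011101111111101

OR bit by bit (1 where either bit is 1):
  011011000011011101011010101
| 110111100111011101101111101
= 111111100111011101111111101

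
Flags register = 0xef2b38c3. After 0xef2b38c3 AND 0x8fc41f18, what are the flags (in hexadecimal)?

AND each hex digit independently (no carries):
  e&8=8, f&f=f, 2&c=0, b&4=0, 3&1=1, 8&f=8, c&1=0, 3&8=0

0x8f001800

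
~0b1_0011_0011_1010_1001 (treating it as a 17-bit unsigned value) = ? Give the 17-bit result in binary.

Invert each bit: 10011001110101001 → 01100110001010110.

0b01100110001010110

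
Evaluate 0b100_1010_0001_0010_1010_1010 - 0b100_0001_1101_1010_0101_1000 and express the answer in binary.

Subtract column by column in base 2:
  0-0 → 0
  1-0 → 1
  0-0 → 0
  1-1 → 0
  0-1 → 1 (borrow)
  1-0-1 → 0
  0-1 → 1 (borrow)
  1-0-1 → 0
  0-0 → 0
  1-1 → 0
  0-0 → 0
  0-1 → 1 (borrow)
  1-1-1 → 1 (borrow)
  0-0-1 → 1 (borrow)
  0-1-1 → 0 (borrow)
  0-1-1 → 0 (borrow)
  0-1-1 → 0 (borrow)
  1-0-1 → 0
  0-0 → 0
  1-0 → 1
  0-0 → 0
  0-0 → 0
  1-1 → 0

0b10000011100001010010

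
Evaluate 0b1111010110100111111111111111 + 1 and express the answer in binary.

0b1111010110101000000000000000

The trailing 15 digits are 1 (max in base 2), so adding 1 cascades: they roll to 0 and the next digit up increments.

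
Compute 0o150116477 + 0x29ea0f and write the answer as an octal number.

0o162503516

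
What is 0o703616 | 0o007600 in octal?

OR each oct digit independently (no carries):
  7|0=7, 0|0=0, 3|7=7, 6|6=6, 1|0=1, 6|0=6

0o707616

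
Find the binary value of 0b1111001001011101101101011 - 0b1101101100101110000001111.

0b1011100101111101011100

Subtract column by column in base 2:
  1-1 → 0
  1-1 → 0
  0-1 → 1 (borrow)
  1-1-1 → 1 (borrow)
  0-0-1 → 1 (borrow)
  1-0-1 → 0
  1-0 → 1
  0-0 → 0
  1-0 → 1
  1-0 → 1
  0-1 → 1 (borrow)
  1-1-1 → 1 (borrow)
  1-1-1 → 1 (borrow)
  1-0-1 → 0
  0-1 → 1 (borrow)
  1-0-1 → 0
  0-0 → 0
  0-1 → 1 (borrow)
  1-1-1 → 1 (borrow)
  0-0-1 → 1 (borrow)
  0-1-1 → 0 (borrow)
  1-1-1 → 1 (borrow)
  1-0-1 → 0
  1-1 → 0
  1-1 → 0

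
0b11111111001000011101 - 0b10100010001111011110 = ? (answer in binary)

Subtract column by column in base 2:
  1-0 → 1
  0-1 → 1 (borrow)
  1-1-1 → 1 (borrow)
  1-1-1 → 1 (borrow)
  1-1-1 → 1 (borrow)
  0-0-1 → 1 (borrow)
  0-1-1 → 0 (borrow)
  0-1-1 → 0 (borrow)
  0-1-1 → 0 (borrow)
  1-1-1 → 1 (borrow)
  0-0-1 → 1 (borrow)
  0-0-1 → 1 (borrow)
  1-0-1 → 0
  1-1 → 0
  1-0 → 1
  1-0 → 1
  1-0 → 1
  1-1 → 0
  1-0 → 1
  1-1 → 0

0b1011100111000111111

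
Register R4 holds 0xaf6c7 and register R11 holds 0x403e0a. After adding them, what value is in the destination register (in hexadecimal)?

Add column by column in base 16, right to left:
  7+a = 1 carry 1
  c+0+1 = d
  6+e = 4 carry 1
  f+3+1 = 3 carry 1
  a+0+1 = b
  0+4 = 4

0x4b34d1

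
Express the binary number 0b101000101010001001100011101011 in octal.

0o5052114353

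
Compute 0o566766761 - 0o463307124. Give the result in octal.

0o103457635

Subtract column by column in base 8:
  1-4 → 5 (borrow)
  6-2-1 → 3
  7-1 → 6
  6-7 → 7 (borrow)
  6-0-1 → 5
  7-3 → 4
  6-3 → 3
  6-6 → 0
  5-4 → 1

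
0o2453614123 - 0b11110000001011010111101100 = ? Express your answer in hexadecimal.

0o2453614123 = 0x14AF1853 in hexadecimal.
0b11110000001011010111101100 = 0x3C0B5EC in hexadecimal.
Subtract column by column in base 16:
  3-C → 7 (borrow)
  5-E-1 → 6 (borrow)
  8-5-1 → 2
  1-B → 6 (borrow)
  F-0-1 → E
  A-C → E (borrow)
  4-3-1 → 0
  1-0 → 1

0x10EE6267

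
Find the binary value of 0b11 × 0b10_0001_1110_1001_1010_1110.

Multiply each base-2 digit by 3, carrying:
  0×3 = 0 → write 0
  1×3 = 3 → write 1 carry 1
  1×3+1 = 4 → write 0 carry 2
  1×3+2 = 5 → write 1 carry 2
  0×3+2 = 2 → write 0 carry 1
  1×3+1 = 4 → write 0 carry 2
  0×3+2 = 2 → write 0 carry 1
  1×3+1 = 4 → write 0 carry 2
  1×3+2 = 5 → write 1 carry 2
  0×3+2 = 2 → write 0 carry 1
  0×3+1 = 1 → write 1
  1×3 = 3 → write 1 carry 1
  0×3+1 = 1 → write 1
  1×3 = 3 → write 1 carry 1
  1×3+1 = 4 → write 0 carry 2
  1×3+2 = 5 → write 1 carry 2
  1×3+2 = 5 → write 1 carry 2
  0×3+2 = 2 → write 0 carry 1
  0×3+1 = 1 → write 1
  0×3 = 0 → write 0
  0×3 = 0 → write 0
  1×3 = 3 → write 1 carry 1
  remaining carry: 1

0b11001011011110100001010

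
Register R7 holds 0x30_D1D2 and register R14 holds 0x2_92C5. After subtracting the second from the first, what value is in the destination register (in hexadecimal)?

Subtract column by column in base 16:
  2-5 → D (borrow)
  D-C-1 → 0
  1-2 → F (borrow)
  D-9-1 → 3
  0-2 → E (borrow)
  3-0-1 → 2

0x2E3F0D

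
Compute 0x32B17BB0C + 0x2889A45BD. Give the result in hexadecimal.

0x5B3B200C9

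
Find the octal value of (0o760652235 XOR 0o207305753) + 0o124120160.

First 0o760652235 XOR 0o207305753 = 0o567557566.
Add column by column in base 8, right to left:
  6+0 = 6
  6+6 = 4 carry 1
  5+1+1 = 7
  7+0 = 7
  5+2 = 7
  5+1 = 6
  7+4 = 3 carry 1
  6+2+1 = 1 carry 1
  5+1+1 = 7

0o713677746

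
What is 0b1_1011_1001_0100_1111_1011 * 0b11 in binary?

0b10100101011111011110001

Multiply each base-2 digit by 3, carrying:
  1×3 = 3 → write 1 carry 1
  1×3+1 = 4 → write 0 carry 2
  0×3+2 = 2 → write 0 carry 1
  1×3+1 = 4 → write 0 carry 2
  1×3+2 = 5 → write 1 carry 2
  1×3+2 = 5 → write 1 carry 2
  1×3+2 = 5 → write 1 carry 2
  1×3+2 = 5 → write 1 carry 2
  0×3+2 = 2 → write 0 carry 1
  0×3+1 = 1 → write 1
  1×3 = 3 → write 1 carry 1
  0×3+1 = 1 → write 1
  1×3 = 3 → write 1 carry 1
  0×3+1 = 1 → write 1
  0×3 = 0 → write 0
  1×3 = 3 → write 1 carry 1
  1×3+1 = 4 → write 0 carry 2
  1×3+2 = 5 → write 1 carry 2
  0×3+2 = 2 → write 0 carry 1
  1×3+1 = 4 → write 0 carry 2
  1×3+2 = 5 → write 1 carry 2
  remaining carry: 10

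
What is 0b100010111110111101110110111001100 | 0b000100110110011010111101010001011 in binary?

OR bit by bit (1 where either bit is 1):
  100010111110111101110110111001100
| 000100110110011010111101010001011
= 100110111110111111111111111001111

0b100110111110111111111111111001111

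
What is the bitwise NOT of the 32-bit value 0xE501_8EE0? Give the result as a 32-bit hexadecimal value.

0x1AFE711F

Each hex digit d becomes F−d:
  E→1, 5→A, 0→F, 1→E, 8→7, E→1, E→1, 0→F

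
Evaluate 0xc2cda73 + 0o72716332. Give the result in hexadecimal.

0xd18774d

0o72716332 = 0xeb9cda in hexadecimal.
Add column by column in base 16, right to left:
  3+a = d
  7+d = 4 carry 1
  a+c+1 = 7 carry 1
  d+9+1 = 7 carry 1
  c+b+1 = 8 carry 1
  2+e+1 = 1 carry 1
  c+0+1 = d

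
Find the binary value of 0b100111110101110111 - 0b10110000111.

Subtract column by column in base 2:
  1-1 → 0
  1-1 → 0
  1-1 → 0
  0-0 → 0
  1-0 → 1
  1-0 → 1
  1-0 → 1
  0-1 → 1 (borrow)
  1-1-1 → 1 (borrow)
  0-0-1 → 1 (borrow)
  1-1-1 → 1 (borrow)
  1-0-1 → 0
  1-0 → 1
  1-0 → 1
  1-0 → 1
  0-0 → 0
  0-0 → 0
  1-0 → 1

0b100111011111110000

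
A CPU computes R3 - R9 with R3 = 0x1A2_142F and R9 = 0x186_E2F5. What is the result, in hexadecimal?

Subtract column by column in base 16:
  F-5 → A
  2-F → 3 (borrow)
  4-2-1 → 1
  1-E → 3 (borrow)
  2-6-1 → B (borrow)
  A-8-1 → 1
  1-1 → 0

0x1B313A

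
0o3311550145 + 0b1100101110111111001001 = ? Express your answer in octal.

0b1100101110111111001001 = 0o14567711 in octal.
Add column by column in base 8, right to left:
  5+1 = 6
  4+1 = 5
  1+7 = 0 carry 1
  0+7+1 = 0 carry 1
  5+6+1 = 4 carry 1
  5+5+1 = 3 carry 1
  1+4+1 = 6
  1+1 = 2
  3+0 = 3
  3+0 = 3

0o3326340056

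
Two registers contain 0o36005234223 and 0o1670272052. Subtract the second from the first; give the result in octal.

Subtract column by column in base 8:
  3-2 → 1
  2-5 → 5 (borrow)
  2-0-1 → 1
  4-2 → 2
  3-7 → 4 (borrow)
  2-2-1 → 7 (borrow)
  5-0-1 → 4
  0-7 → 1 (borrow)
  0-6-1 → 1 (borrow)
  6-1-1 → 4
  3-0 → 3

0o34114742151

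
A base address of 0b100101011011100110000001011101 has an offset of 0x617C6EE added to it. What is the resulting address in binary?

0b101011100001100010011101001011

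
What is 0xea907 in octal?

0o3524407

Expand each hex digit to 4 bits: e=1110 a=1010 9=1001 0=0000 7=0111.
Group the bits in threes: 011 101 010 100 100 000 111 → 3524407.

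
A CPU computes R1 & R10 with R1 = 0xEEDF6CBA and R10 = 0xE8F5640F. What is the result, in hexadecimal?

0xE8D5640A

AND each hex digit independently (no carries):
  E&E=E, E&8=8, D&F=D, F&5=5, 6&6=6, C&4=4, B&0=0, A&F=A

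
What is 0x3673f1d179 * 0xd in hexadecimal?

Multiply each base-16 digit by 13, carrying:
  9×13 = 117 → write 5 carry 7
  7×13+7 = 98 → write 2 carry 6
  1×13+6 = 19 → write 3 carry 1
  d×13+1 = 170 → write a carry 10
  1×13+10 = 23 → write 7 carry 1
  f×13+1 = 196 → write 4 carry 12
  3×13+12 = 51 → write 3 carry 3
  7×13+3 = 94 → write e carry 5
  6×13+5 = 83 → write 3 carry 5
  3×13+5 = 44 → write c carry 2
  remaining carry: 2

0x2c3e347a325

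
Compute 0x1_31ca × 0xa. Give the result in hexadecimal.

0xbf1e4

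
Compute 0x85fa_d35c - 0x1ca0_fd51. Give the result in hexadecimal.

Subtract column by column in base 16:
  c-1 → b
  5-5 → 0
  3-d → 6 (borrow)
  d-f-1 → d (borrow)
  a-0-1 → 9
  f-a → 5
  5-c → 9 (borrow)
  8-1-1 → 6

0x6959d60b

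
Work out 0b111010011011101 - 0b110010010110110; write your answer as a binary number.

0b1000000100111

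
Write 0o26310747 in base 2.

Each octal digit is 3 bits: 2=010 6=110 3=011 1=001 0=000 7=111 4=100 7=111.

0b10110011001000111100111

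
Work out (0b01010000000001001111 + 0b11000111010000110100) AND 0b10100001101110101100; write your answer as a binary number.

0b1000010000000

Add column by column in base 2, right to left:
  1+0 = 1
  1+0 = 1
  1+1 = 0 carry 1
  1+0+1 = 0 carry 1
  0+1+1 = 0 carry 1
  0+1+1 = 0 carry 1
  1+0+1 = 0 carry 1
  0+0+1 = 1
  0+0 = 0
  0+0 = 0
  0+1 = 1
  0+0 = 0
  0+1 = 1
  0+1 = 1
  0+1 = 1
  0+0 = 0
  1+0 = 1
  0+0 = 0
  1+1 = 0 carry 1
  0+1+1 = 0 carry 1
  final carry 1
Sum = 0b100010111010010000011; now AND with 0b10100001101110101100:
  100010111010010000011
& 010100001101110101100
= 000000001000010000000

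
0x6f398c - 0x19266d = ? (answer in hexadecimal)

0x56131f

Subtract column by column in base 16:
  c-d → f (borrow)
  8-6-1 → 1
  9-6 → 3
  3-2 → 1
  f-9 → 6
  6-1 → 5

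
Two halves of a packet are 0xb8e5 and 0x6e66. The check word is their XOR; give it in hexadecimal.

0xd683

XOR each hex digit independently (no carries):
  b^6=d, 8^e=6, e^6=8, 5^6=3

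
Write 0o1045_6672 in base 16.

0x225DBA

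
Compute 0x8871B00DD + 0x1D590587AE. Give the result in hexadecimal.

Add column by column in base 16, right to left:
  D+E = B carry 1
  D+A+1 = 8 carry 1
  0+7+1 = 8
  0+8 = 8
  B+5 = 0 carry 1
  1+0+1 = 2
  7+9 = 0 carry 1
  8+5+1 = E
  8+D = 5 carry 1
  0+1+1 = 2

0x25E020888B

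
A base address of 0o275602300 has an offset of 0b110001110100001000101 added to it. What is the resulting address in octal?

0o303766405

0b110001110100001000101 = 0o6164105 in octal.
Add column by column in base 8, right to left:
  0+5 = 5
  0+0 = 0
  3+1 = 4
  2+4 = 6
  0+6 = 6
  6+1 = 7
  5+6 = 3 carry 1
  7+0+1 = 0 carry 1
  2+0+1 = 3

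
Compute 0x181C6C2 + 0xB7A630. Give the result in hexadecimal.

0x2396CF2

Add column by column in base 16, right to left:
  2+0 = 2
  C+3 = F
  6+6 = C
  C+A = 6 carry 1
  1+7+1 = 9
  8+B = 3 carry 1
  1+0+1 = 2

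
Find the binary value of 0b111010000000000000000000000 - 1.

The trailing 22 digits are 0, so subtracting 1 borrows through: they become 1 and the next digit up decrements.

0b111001111111111111111111111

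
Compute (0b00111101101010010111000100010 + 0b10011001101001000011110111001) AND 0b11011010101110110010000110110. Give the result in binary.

0b11010010000010010010000010010

Add column by column in base 2, right to left:
  0+1 = 1
  1+0 = 1
  0+0 = 0
  0+1 = 1
  0+1 = 1
  1+1 = 0 carry 1
  0+0+1 = 1
  0+1 = 1
  0+1 = 1
  1+1 = 0 carry 1
  1+1+1 = 1 carry 1
  1+0+1 = 0 carry 1
  0+0+1 = 1
  1+0 = 1
  0+0 = 0
  0+1 = 1
  1+0 = 1
  0+0 = 0
  1+1 = 0 carry 1
  0+0+1 = 1
  1+1 = 0 carry 1
  1+1+1 = 1 carry 1
  0+0+1 = 1
  1+0 = 1
  1+1 = 0 carry 1
  1+1+1 = 1 carry 1
  1+0+1 = 0 carry 1
  0+0+1 = 1
  0+1 = 1
Sum = 0b11010111010011011010111011011; now AND with 0b11011010101110110010000110110:
  11010111010011011010111011011
& 11011010101110110010000110110
= 11010010000010010010000010010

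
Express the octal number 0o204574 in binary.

Each octal digit is 3 bits: 2=010 0=000 4=100 5=101 7=111 4=100.

0b10000100101111100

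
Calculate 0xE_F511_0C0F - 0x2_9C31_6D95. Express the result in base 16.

0xC58DF9E7A

Subtract column by column in base 16:
  F-5 → A
  0-9 → 7 (borrow)
  C-D-1 → E (borrow)
  0-6-1 → 9 (borrow)
  1-1-1 → F (borrow)
  1-3-1 → D (borrow)
  5-C-1 → 8 (borrow)
  F-9-1 → 5
  E-2 → C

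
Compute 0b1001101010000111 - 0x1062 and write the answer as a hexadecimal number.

0b1001101010000111 = 0x9A87 in hexadecimal.
Subtract column by column in base 16:
  7-2 → 5
  8-6 → 2
  A-0 → A
  9-1 → 8

0x8A25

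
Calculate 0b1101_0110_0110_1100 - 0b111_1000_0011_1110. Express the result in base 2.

Subtract column by column in base 2:
  0-0 → 0
  0-1 → 1 (borrow)
  1-1-1 → 1 (borrow)
  1-1-1 → 1 (borrow)
  0-1-1 → 0 (borrow)
  1-1-1 → 1 (borrow)
  1-0-1 → 0
  0-0 → 0
  0-0 → 0
  1-0 → 1
  1-0 → 1
  0-1 → 1 (borrow)
  1-1-1 → 1 (borrow)
  0-1-1 → 0 (borrow)
  1-1-1 → 1 (borrow)
  1-0-1 → 0

0b101111000101110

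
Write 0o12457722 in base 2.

0b1010100101111111010010

Each octal digit is 3 bits: 1=001 2=010 4=100 5=101 7=111 7=111 2=010 2=010.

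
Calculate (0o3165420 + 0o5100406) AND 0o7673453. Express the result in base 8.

Add column by column in base 8, right to left:
  0+6 = 6
  2+0 = 2
  4+4 = 0 carry 1
  5+0+1 = 6
  6+0 = 6
  1+1 = 2
  3+5 = 0 carry 1
  final carry 1
Sum = 0o10266026; now AND with 0o7673453:
  1&0=0, 0&7=0, 2&6=2, 6&7=6, 6&3=2, 0&4=0, 2&5=0, 6&3=2

0o262002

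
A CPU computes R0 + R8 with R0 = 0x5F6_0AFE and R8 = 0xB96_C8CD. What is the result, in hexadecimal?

Add column by column in base 16, right to left:
  E+D = B carry 1
  F+C+1 = C carry 1
  A+8+1 = 3 carry 1
  0+C+1 = D
  6+6 = C
  F+9 = 8 carry 1
  5+B+1 = 1 carry 1
  final carry 1

0x118CD3CB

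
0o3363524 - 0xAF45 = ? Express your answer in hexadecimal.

0o3363524 = 0xDE754 in hexadecimal.
Subtract column by column in base 16:
  4-5 → F (borrow)
  5-4-1 → 0
  7-F → 8 (borrow)
  E-A-1 → 3
  D-0 → D

0xD380F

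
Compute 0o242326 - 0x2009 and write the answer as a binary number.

0o242326 = 0b10100010011010110 in binary.
0x2009 = 0b10000000001001 in binary.
Subtract column by column in base 2:
  0-1 → 1 (borrow)
  1-0-1 → 0
  1-0 → 1
  0-1 → 1 (borrow)
  1-0-1 → 0
  0-0 → 0
  1-0 → 1
  1-0 → 1
  0-0 → 0
  0-0 → 0
  1-0 → 1
  0-0 → 0
  0-0 → 0
  0-1 → 1 (borrow)
  1-0-1 → 0
  0-0 → 0
  1-0 → 1

0b10010010011001101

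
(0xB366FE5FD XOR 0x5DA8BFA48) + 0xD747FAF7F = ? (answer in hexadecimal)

First 0xB366FE5FD XOR 0x5DA8BFA48 = 0xEECE41FB5.
Add column by column in base 16, right to left:
  5+F = 4 carry 1
  B+7+1 = 3 carry 1
  F+F+1 = F carry 1
  1+A+1 = C
  4+F = 3 carry 1
  E+7+1 = 6 carry 1
  C+4+1 = 1 carry 1
  E+7+1 = 6 carry 1
  E+D+1 = C carry 1
  final carry 1

0x1C6163CF34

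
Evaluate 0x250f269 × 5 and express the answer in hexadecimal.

0xb94bc0d

Multiply each base-16 digit by 5, carrying:
  9×5 = 45 → write d carry 2
  6×5+2 = 32 → write 0 carry 2
  2×5+2 = 12 → write c
  f×5 = 75 → write b carry 4
  0×5+4 = 4 → write 4
  5×5 = 25 → write 9 carry 1
  2×5+1 = 11 → write b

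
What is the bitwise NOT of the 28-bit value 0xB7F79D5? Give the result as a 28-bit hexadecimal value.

0x480862A

Each hex digit d becomes F−d:
  B→4, 7→8, F→0, 7→8, 9→6, D→2, 5→A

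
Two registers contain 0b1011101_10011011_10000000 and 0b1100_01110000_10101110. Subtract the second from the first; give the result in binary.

0b10100010010101011010010

Subtract column by column in base 2:
  0-0 → 0
  0-1 → 1 (borrow)
  0-1-1 → 0 (borrow)
  0-1-1 → 0 (borrow)
  0-0-1 → 1 (borrow)
  0-1-1 → 0 (borrow)
  0-0-1 → 1 (borrow)
  1-1-1 → 1 (borrow)
  1-0-1 → 0
  1-0 → 1
  0-0 → 0
  1-0 → 1
  1-1 → 0
  0-1 → 1 (borrow)
  0-1-1 → 0 (borrow)
  1-0-1 → 0
  1-0 → 1
  0-0 → 0
  1-1 → 0
  1-1 → 0
  1-0 → 1
  0-0 → 0
  1-0 → 1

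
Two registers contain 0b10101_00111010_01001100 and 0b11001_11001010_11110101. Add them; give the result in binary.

Add column by column in base 2, right to left:
  0+1 = 1
  0+0 = 0
  1+1 = 0 carry 1
  1+0+1 = 0 carry 1
  0+1+1 = 0 carry 1
  0+1+1 = 0 carry 1
  1+1+1 = 1 carry 1
  0+1+1 = 0 carry 1
  0+0+1 = 1
  1+1 = 0 carry 1
  0+0+1 = 1
  1+1 = 0 carry 1
  1+0+1 = 0 carry 1
  1+0+1 = 0 carry 1
  0+1+1 = 0 carry 1
  0+1+1 = 0 carry 1
  1+1+1 = 1 carry 1
  0+0+1 = 1
  1+0 = 1
  0+1 = 1
  1+1 = 0 carry 1
  final carry 1

0b1011110000010101000001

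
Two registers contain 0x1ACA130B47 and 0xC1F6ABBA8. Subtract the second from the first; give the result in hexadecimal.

0xEAAA84F9F

Subtract column by column in base 16:
  7-8 → F (borrow)
  4-A-1 → 9 (borrow)
  B-B-1 → F (borrow)
  0-B-1 → 4 (borrow)
  3-A-1 → 8 (borrow)
  1-6-1 → A (borrow)
  A-F-1 → A (borrow)
  C-1-1 → A
  A-C → E (borrow)
  1-0-1 → 0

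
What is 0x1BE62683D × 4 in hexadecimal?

0x6F989A0F4

Multiply each base-16 digit by 4, carrying:
  D×4 = 52 → write 4 carry 3
  3×4+3 = 15 → write F
  8×4 = 32 → write 0 carry 2
  6×4+2 = 26 → write A carry 1
  2×4+1 = 9 → write 9
  6×4 = 24 → write 8 carry 1
  E×4+1 = 57 → write 9 carry 3
  B×4+3 = 47 → write F carry 2
  1×4+2 = 6 → write 6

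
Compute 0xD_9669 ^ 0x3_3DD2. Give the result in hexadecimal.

0xEABBB

XOR each hex digit independently (no carries):
  D^3=E, 9^3=A, 6^D=B, 6^D=B, 9^2=B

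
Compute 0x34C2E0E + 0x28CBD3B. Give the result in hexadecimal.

Add column by column in base 16, right to left:
  E+B = 9 carry 1
  0+3+1 = 4
  E+D = B carry 1
  2+B+1 = E
  C+C = 8 carry 1
  4+8+1 = D
  3+2 = 5

0x5D8EB49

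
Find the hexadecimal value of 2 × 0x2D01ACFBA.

Multiply each base-16 digit by 2, carrying:
  A×2 = 20 → write 4 carry 1
  B×2+1 = 23 → write 7 carry 1
  F×2+1 = 31 → write F carry 1
  C×2+1 = 25 → write 9 carry 1
  A×2+1 = 21 → write 5 carry 1
  1×2+1 = 3 → write 3
  0×2 = 0 → write 0
  D×2 = 26 → write A carry 1
  2×2+1 = 5 → write 5

0x5A0359F74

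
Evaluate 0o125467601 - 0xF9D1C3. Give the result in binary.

0o125467601 = 0b1010101100110111110000001 in binary.
0xF9D1C3 = 0b111110011101000111000011 in binary.
Subtract column by column in base 2:
  1-1 → 0
  0-1 → 1 (borrow)
  0-0-1 → 1 (borrow)
  0-0-1 → 1 (borrow)
  0-0-1 → 1 (borrow)
  0-0-1 → 1 (borrow)
  0-1-1 → 0 (borrow)
  1-1-1 → 1 (borrow)
  1-1-1 → 1 (borrow)
  1-0-1 → 0
  1-0 → 1
  1-0 → 1
  0-1 → 1 (borrow)
  1-0-1 → 0
  1-1 → 0
  0-1 → 1 (borrow)
  0-1-1 → 0 (borrow)
  1-0-1 → 0
  1-0 → 1
  0-1 → 1 (borrow)
  1-1-1 → 1 (borrow)
  0-1-1 → 0 (borrow)
  1-1-1 → 1 (borrow)
  0-1-1 → 0 (borrow)
  1-0-1 → 0

0b10111001001110110111110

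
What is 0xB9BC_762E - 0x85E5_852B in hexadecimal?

Subtract column by column in base 16:
  E-B → 3
  2-2 → 0
  6-5 → 1
  7-8 → F (borrow)
  C-5-1 → 6
  B-E → D (borrow)
  9-5-1 → 3
  B-8 → 3

0x33D6F103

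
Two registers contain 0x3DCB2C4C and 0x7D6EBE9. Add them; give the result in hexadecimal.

0x45A21835

Add column by column in base 16, right to left:
  C+9 = 5 carry 1
  4+E+1 = 3 carry 1
  C+B+1 = 8 carry 1
  2+E+1 = 1 carry 1
  B+6+1 = 2 carry 1
  C+D+1 = A carry 1
  D+7+1 = 5 carry 1
  3+0+1 = 4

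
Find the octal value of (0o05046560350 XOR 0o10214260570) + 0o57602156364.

First 0o05046560350 XOR 0o10214260570 = 0o15252700620.
Add column by column in base 8, right to left:
  0+4 = 4
  2+6 = 0 carry 1
  6+3+1 = 2 carry 1
  0+6+1 = 7
  0+5 = 5
  7+1 = 0 carry 1
  2+2+1 = 5
  5+0 = 5
  2+6 = 0 carry 1
  5+7+1 = 5 carry 1
  1+5+1 = 7

0o75055057204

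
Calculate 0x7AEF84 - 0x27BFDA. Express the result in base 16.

0x532FAA

Subtract column by column in base 16:
  4-A → A (borrow)
  8-D-1 → A (borrow)
  F-F-1 → F (borrow)
  E-B-1 → 2
  A-7 → 3
  7-2 → 5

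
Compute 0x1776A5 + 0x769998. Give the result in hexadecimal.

Add column by column in base 16, right to left:
  5+8 = D
  A+9 = 3 carry 1
  6+9+1 = 0 carry 1
  7+9+1 = 1 carry 1
  7+6+1 = E
  1+7 = 8

0x8E103D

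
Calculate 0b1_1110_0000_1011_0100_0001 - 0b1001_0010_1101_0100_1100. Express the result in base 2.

0b101001101110111110101

Subtract column by column in base 2:
  1-0 → 1
  0-0 → 0
  0-1 → 1 (borrow)
  0-1-1 → 0 (borrow)
  0-0-1 → 1 (borrow)
  0-0-1 → 1 (borrow)
  1-1-1 → 1 (borrow)
  0-0-1 → 1 (borrow)
  1-1-1 → 1 (borrow)
  1-0-1 → 0
  0-1 → 1 (borrow)
  1-1-1 → 1 (borrow)
  0-0-1 → 1 (borrow)
  0-1-1 → 0 (borrow)
  0-0-1 → 1 (borrow)
  0-0-1 → 1 (borrow)
  0-1-1 → 0 (borrow)
  1-0-1 → 0
  1-0 → 1
  1-1 → 0
  1-0 → 1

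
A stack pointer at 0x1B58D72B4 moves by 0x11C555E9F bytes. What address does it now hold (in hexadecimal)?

Add column by column in base 16, right to left:
  4+F = 3 carry 1
  B+9+1 = 5 carry 1
  2+E+1 = 1 carry 1
  7+5+1 = D
  D+5 = 2 carry 1
  8+5+1 = E
  5+C = 1 carry 1
  B+1+1 = D
  1+1 = 2

0x2D1E2D153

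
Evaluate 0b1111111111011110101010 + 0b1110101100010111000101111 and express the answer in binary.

0b10000101100010010111011001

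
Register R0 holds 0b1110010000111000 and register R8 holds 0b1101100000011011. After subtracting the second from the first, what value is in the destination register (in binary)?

0b110000011101

Subtract column by column in base 2:
  0-1 → 1 (borrow)
  0-1-1 → 0 (borrow)
  0-0-1 → 1 (borrow)
  1-1-1 → 1 (borrow)
  1-1-1 → 1 (borrow)
  1-0-1 → 0
  0-0 → 0
  0-0 → 0
  0-0 → 0
  0-0 → 0
  1-0 → 1
  0-1 → 1 (borrow)
  0-1-1 → 0 (borrow)
  1-0-1 → 0
  1-1 → 0
  1-1 → 0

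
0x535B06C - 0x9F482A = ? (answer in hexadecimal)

Subtract column by column in base 16:
  C-A → 2
  6-2 → 4
  0-8 → 8 (borrow)
  B-4-1 → 6
  5-F → 6 (borrow)
  3-9-1 → 9 (borrow)
  5-0-1 → 4

0x4966842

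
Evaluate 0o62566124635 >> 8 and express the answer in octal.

8 bits is not a whole number of base-8 digits; in binary: 110010101110110001010100110011101 >> 8 = 1100101011101100010101001.

0o145354251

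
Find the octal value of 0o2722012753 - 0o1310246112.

0o1411544641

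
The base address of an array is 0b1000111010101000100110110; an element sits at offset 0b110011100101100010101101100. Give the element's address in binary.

Add column by column in base 2, right to left:
  0+0 = 0
  1+0 = 1
  1+1 = 0 carry 1
  0+1+1 = 0 carry 1
  1+0+1 = 0 carry 1
  1+1+1 = 1 carry 1
  0+1+1 = 0 carry 1
  0+0+1 = 1
  1+1 = 0 carry 1
  0+0+1 = 1
  0+1 = 1
  0+0 = 0
  1+0 = 1
  0+0 = 0
  1+1 = 0 carry 1
  0+1+1 = 0 carry 1
  1+0+1 = 0 carry 1
  0+1+1 = 0 carry 1
  1+0+1 = 0 carry 1
  1+0+1 = 0 carry 1
  1+1+1 = 1 carry 1
  0+1+1 = 0 carry 1
  0+1+1 = 0 carry 1
  0+0+1 = 1
  1+0 = 1
  0+1 = 1
  0+1 = 1

0b111100100000001011010100010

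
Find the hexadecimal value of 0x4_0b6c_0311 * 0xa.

Multiply each base-16 digit by 10, carrying:
  1×10 = 10 → write a
  1×10 = 10 → write a
  3×10 = 30 → write e carry 1
  0×10+1 = 1 → write 1
  c×10 = 120 → write 8 carry 7
  6×10+7 = 67 → write 3 carry 4
  b×10+4 = 114 → write 2 carry 7
  0×10+7 = 7 → write 7
  4×10 = 40 → write 8 carry 2
  remaining carry: 2

0x2872381eaa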